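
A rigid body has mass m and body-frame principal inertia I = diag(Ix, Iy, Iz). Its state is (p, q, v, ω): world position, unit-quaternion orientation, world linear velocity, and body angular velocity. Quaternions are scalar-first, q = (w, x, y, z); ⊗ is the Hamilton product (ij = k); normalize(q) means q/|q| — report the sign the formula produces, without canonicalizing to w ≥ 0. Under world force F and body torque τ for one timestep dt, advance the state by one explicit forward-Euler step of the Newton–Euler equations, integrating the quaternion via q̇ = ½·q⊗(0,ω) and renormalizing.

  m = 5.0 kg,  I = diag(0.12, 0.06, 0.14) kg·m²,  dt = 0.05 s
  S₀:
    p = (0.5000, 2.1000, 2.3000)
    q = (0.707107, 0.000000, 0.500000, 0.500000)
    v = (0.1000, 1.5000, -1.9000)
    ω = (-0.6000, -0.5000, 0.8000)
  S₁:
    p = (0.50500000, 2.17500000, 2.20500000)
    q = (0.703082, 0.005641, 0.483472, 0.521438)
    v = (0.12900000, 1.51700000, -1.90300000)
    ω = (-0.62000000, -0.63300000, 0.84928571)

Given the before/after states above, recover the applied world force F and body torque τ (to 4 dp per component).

F = (2.9000, 1.7000, -0.3000)
τ = (-0.0800, -0.1500, 0.1200)

Δω = ω₁−ω₀ = (-0.02000000, -0.13300000, 0.04928571)
gyro term ω₀×Iω₀ = (-0.0320, 0.0096, -0.0180)
applied torque τ = (-0.0800, -0.1500, 0.1200)
v₁ − v₀ = (0.02900000, 0.01700000, -0.00300000)
applied force F = (2.9000, 1.7000, -0.3000)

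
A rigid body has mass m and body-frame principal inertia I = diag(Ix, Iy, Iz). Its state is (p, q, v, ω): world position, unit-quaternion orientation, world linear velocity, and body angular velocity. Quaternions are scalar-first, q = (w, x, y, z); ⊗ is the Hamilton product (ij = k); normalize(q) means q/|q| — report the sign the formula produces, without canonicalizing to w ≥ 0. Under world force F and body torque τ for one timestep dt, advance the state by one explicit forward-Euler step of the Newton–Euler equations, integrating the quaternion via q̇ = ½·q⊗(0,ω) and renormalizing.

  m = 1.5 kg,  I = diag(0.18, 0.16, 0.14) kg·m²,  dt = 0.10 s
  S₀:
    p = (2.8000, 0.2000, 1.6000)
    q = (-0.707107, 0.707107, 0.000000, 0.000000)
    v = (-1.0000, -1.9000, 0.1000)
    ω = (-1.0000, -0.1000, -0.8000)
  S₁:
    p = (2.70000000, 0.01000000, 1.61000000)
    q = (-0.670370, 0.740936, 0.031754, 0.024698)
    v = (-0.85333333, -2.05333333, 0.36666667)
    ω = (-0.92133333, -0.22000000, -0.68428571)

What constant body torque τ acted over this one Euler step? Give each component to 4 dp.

τ = (0.1400, -0.1600, 0.1600)

Δω = ω₁−ω₀ = (0.07866667, -0.12000000, 0.11571429)
gyro term ω₀×Iω₀ = (-0.0016, 0.0320, -0.0020)
I·α + gyro = (0.1400, -0.1600, 0.1600)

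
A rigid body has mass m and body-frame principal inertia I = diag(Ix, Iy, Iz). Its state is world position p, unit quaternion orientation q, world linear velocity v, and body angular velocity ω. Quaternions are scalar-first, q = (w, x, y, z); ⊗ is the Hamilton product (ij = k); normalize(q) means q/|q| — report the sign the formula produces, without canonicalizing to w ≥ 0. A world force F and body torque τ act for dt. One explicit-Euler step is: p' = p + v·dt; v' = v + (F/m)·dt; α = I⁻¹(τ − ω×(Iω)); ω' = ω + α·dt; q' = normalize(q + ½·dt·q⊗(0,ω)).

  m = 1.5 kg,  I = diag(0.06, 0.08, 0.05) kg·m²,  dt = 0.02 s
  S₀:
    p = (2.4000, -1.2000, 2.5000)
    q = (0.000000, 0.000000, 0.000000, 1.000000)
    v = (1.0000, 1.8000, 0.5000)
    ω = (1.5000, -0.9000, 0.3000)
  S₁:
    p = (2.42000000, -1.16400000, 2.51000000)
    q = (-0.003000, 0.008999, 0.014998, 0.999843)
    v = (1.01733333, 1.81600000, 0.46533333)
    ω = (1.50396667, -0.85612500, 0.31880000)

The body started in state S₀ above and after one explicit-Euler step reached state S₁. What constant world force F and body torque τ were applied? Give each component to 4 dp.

Δv = v₁−v₀ = (0.01733333, 0.01600000, -0.03466667)
applied force F = (1.3000, 1.2000, -2.6000)
ω₁ − ω₀ = (0.00396667, 0.04387500, 0.01880000)
τ = I·(Δω/dt) + ω₀×(Iω₀) = (0.0200, 0.1800, 0.0200)

F = (1.3000, 1.2000, -2.6000)
τ = (0.0200, 0.1800, 0.0200)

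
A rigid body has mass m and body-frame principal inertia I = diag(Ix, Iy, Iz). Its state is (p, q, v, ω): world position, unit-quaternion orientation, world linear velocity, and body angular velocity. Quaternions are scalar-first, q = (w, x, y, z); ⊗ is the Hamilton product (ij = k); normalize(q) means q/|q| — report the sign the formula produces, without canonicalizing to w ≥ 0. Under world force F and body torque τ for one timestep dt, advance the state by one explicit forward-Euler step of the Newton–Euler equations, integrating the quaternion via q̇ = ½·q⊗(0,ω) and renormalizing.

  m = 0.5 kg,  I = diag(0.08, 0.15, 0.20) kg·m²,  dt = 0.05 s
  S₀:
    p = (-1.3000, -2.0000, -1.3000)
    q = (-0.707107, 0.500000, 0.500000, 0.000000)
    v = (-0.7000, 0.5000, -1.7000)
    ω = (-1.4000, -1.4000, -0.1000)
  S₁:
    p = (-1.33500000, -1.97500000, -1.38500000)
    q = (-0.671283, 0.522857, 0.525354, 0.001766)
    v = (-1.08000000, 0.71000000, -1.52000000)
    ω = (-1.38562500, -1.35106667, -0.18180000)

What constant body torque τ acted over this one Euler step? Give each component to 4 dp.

rate change Δω = (0.01437500, 0.04893333, -0.08180000)
ω₀×(Iω₀) = (0.0070, -0.0168, 0.1372)
I·α + gyro = (0.0300, 0.1300, -0.1900)

τ = (0.0300, 0.1300, -0.1900)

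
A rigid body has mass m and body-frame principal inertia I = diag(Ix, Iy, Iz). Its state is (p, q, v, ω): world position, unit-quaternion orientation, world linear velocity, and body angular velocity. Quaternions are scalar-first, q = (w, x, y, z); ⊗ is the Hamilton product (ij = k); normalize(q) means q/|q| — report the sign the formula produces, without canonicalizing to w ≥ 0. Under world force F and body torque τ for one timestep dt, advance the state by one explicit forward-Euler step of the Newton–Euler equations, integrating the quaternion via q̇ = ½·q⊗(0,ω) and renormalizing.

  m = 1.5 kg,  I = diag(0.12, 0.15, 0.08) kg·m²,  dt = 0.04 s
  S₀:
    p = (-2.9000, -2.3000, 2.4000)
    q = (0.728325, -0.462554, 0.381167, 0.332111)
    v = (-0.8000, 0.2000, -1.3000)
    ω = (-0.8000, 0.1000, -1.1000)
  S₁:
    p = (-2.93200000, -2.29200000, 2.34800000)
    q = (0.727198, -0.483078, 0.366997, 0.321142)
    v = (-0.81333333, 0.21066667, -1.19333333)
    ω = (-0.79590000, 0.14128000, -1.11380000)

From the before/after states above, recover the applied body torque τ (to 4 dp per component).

τ = (0.0200, 0.1900, -0.0300)

Δω = ω₁−ω₀ = (0.00410000, 0.04128000, -0.01380000)
τ = I·(Δω/dt) + ω₀×(Iω₀) = (0.0200, 0.1900, -0.0300)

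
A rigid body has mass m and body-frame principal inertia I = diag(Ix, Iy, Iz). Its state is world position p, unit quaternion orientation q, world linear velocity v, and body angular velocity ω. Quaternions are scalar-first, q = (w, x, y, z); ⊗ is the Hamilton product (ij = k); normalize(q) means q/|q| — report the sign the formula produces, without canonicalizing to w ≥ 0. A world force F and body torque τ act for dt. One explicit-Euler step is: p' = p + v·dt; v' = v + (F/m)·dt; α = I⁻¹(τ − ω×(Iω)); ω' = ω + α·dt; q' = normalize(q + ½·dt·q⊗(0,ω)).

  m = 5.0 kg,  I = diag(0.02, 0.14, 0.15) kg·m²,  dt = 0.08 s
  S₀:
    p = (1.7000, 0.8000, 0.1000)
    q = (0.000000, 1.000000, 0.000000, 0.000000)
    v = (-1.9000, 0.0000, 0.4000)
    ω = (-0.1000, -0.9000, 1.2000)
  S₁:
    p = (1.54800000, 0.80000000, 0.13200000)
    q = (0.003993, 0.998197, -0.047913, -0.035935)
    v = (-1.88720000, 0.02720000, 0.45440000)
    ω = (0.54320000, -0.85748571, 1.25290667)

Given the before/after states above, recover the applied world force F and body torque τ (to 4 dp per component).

F = (0.8000, 1.7000, 3.4000)
τ = (0.1500, 0.0900, 0.1100)

rate change Δω = (0.64320000, 0.04251429, 0.05290667)
precession coupling = (-0.0108, 0.0156, 0.0108)
I·α + gyro = (0.1500, 0.0900, 0.1100)
velocity change Δv = (0.01280000, 0.02720000, 0.05440000)
F = m·Δv/dt = (0.8000, 1.7000, 3.4000)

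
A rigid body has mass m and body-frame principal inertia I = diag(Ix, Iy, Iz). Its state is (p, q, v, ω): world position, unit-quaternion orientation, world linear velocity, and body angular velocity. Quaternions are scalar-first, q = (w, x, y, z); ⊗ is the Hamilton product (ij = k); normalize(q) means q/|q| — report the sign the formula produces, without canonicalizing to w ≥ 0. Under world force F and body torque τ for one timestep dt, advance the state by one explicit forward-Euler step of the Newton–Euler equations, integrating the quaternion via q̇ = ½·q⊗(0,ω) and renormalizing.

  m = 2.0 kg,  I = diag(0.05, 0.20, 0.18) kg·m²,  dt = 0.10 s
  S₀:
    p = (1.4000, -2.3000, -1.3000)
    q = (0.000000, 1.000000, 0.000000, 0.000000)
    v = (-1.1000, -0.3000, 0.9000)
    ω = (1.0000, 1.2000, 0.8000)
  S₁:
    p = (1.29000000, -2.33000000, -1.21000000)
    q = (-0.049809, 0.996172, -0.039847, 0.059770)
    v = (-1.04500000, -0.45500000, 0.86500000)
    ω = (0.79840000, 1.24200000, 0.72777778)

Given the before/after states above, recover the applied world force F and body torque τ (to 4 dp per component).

Δω = ω₁−ω₀ = (-0.20160000, 0.04200000, -0.07222222)
gyro term ω₀×Iω₀ = (-0.0192, -0.1040, 0.1800)
I·α + gyro = (-0.1200, -0.0200, 0.0500)
Δv = v₁−v₀ = (0.05500000, -0.15500000, -0.03500000)
F = m·Δv/dt = (1.1000, -3.1000, -0.7000)

F = (1.1000, -3.1000, -0.7000)
τ = (-0.1200, -0.0200, 0.0500)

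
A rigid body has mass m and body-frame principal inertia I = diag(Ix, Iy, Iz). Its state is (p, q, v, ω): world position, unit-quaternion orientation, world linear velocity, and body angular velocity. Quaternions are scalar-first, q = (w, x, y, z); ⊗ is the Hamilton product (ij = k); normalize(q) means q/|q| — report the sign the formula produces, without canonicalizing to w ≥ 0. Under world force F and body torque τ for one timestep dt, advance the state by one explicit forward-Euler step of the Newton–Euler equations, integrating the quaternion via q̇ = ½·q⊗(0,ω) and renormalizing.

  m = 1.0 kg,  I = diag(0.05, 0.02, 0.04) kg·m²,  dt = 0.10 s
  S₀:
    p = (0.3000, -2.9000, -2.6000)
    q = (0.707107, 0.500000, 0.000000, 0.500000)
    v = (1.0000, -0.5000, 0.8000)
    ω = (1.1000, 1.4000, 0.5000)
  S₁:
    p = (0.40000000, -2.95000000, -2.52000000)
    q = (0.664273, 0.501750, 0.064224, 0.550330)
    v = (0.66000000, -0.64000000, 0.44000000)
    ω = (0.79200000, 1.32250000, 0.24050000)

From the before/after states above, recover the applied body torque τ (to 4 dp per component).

τ = (-0.1400, -0.0100, -0.1500)

ω₁ − ω₀ = (-0.30800000, -0.07750000, -0.25950000)
gyro term ω₀×Iω₀ = (0.0140, 0.0055, -0.0462)
I·α + gyro = (-0.1400, -0.0100, -0.1500)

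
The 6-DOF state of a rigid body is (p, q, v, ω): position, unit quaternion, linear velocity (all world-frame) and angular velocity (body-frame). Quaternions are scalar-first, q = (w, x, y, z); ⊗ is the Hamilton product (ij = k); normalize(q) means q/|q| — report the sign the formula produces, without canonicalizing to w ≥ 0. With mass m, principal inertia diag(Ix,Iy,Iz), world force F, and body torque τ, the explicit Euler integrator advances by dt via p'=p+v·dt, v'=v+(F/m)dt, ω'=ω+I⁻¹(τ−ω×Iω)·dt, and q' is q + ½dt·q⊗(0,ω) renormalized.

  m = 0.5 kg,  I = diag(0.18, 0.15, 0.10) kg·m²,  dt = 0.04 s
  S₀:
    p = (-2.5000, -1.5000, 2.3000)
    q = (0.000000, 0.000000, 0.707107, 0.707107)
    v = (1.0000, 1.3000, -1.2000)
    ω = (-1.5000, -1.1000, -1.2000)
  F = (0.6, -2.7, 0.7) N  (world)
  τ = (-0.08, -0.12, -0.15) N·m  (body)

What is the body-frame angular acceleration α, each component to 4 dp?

gyro term ω×Iω = (-0.0660, 0.1440, -0.0495)
angular accel α = (-0.0778, -1.7600, -1.0050)

α = (-0.0778, -1.7600, -1.0050)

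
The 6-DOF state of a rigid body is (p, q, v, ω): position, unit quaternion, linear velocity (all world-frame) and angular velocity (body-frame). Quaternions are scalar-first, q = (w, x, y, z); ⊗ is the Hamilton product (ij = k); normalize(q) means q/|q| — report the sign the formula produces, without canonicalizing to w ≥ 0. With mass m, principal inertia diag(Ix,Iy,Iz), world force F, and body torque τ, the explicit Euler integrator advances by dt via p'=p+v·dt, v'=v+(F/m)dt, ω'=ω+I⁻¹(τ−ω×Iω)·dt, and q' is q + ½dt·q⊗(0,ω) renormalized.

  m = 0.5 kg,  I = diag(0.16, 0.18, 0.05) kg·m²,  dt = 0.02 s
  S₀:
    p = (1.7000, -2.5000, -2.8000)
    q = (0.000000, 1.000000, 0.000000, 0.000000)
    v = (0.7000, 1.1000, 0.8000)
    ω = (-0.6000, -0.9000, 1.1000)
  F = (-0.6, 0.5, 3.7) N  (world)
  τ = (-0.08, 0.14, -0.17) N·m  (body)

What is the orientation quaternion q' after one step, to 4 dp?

Hamilton product q⊗(0,ω) = (0.6000000, 0.0000000, -1.1000000, -0.9000000)
updated quaternion q' = (0.0060, 0.9999, -0.0110, -0.0090)

q' = (0.0060, 0.9999, -0.0110, -0.0090)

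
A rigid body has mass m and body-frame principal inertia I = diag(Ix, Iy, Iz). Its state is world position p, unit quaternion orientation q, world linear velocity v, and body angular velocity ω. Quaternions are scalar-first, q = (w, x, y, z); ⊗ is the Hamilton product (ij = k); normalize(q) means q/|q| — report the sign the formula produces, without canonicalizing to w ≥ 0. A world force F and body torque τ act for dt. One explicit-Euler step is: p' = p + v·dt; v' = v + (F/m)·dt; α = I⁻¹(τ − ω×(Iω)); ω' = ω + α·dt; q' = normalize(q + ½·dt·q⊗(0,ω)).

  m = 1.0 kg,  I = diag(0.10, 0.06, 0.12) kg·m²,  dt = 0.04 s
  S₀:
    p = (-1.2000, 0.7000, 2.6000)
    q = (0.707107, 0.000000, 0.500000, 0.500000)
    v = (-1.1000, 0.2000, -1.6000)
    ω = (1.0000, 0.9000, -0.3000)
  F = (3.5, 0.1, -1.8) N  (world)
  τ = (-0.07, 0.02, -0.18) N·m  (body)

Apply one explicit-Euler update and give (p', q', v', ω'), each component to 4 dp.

angular accel α = (-0.5380, 0.2333, -1.2000)
ω + α·dt = (0.9785, 0.9093, -0.3480)
q⊗(0,ω) = (-0.3000000, 0.1071070, 1.1363963, -0.7121321)
q' = normalize(q + ½dt·q⊗(0,ω)) = (0.7008, 0.0021, 0.5225, 0.4856)
new position p' = (-1.2440, 0.7080, 2.5360)
v' = v + a·dt = (-0.9600, 0.2040, -1.6720)

p' = (-1.2440, 0.7080, 2.5360)
q' = (0.7008, 0.0021, 0.5225, 0.4856)
v' = (-0.9600, 0.2040, -1.6720)
ω' = (0.9785, 0.9093, -0.3480)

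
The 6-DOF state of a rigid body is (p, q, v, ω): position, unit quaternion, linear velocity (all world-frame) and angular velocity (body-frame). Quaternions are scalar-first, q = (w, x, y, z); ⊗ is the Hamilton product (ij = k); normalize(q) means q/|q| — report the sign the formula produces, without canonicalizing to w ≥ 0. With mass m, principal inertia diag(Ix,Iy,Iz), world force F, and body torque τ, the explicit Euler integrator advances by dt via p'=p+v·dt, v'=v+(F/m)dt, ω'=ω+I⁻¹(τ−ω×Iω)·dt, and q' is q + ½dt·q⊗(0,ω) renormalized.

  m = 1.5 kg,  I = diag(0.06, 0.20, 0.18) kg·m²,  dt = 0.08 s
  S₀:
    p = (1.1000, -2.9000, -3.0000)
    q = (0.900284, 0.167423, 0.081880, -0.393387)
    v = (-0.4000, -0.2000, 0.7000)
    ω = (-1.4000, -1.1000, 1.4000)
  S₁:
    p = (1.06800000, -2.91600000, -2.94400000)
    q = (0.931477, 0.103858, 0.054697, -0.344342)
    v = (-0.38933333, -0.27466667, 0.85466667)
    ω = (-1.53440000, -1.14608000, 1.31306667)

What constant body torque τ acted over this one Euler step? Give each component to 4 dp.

τ = (-0.0700, 0.1200, 0.0200)

ω₁ − ω₀ = (-0.13440000, -0.04608000, -0.08693333)
gyro term ω₀×Iω₀ = (0.0308, 0.2352, 0.2156)
τ = I·(Δω/dt) + ω₀×(Iω₀) = (-0.0700, 0.1200, 0.0200)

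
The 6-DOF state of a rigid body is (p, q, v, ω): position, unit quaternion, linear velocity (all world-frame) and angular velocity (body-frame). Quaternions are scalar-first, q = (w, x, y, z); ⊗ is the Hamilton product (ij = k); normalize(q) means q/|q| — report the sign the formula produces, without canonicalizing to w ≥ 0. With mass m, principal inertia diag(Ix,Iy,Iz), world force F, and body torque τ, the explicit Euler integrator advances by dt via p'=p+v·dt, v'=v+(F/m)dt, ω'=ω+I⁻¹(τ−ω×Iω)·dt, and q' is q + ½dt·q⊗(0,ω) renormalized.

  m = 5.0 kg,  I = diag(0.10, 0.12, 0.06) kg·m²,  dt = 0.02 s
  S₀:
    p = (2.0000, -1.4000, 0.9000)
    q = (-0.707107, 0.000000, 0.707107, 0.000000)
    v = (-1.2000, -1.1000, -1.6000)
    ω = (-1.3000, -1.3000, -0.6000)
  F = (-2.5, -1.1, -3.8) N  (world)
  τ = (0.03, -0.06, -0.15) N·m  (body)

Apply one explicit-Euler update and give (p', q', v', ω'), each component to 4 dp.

p' = (1.9760, -1.4220, 0.8680)
q' = (-0.6978, 0.0049, 0.7162, 0.0134)
v' = (-1.2100, -1.1044, -1.6152)
ω' = (-1.2846, -1.3152, -0.6613)

a = F/m = (-0.5000, -0.2200, -0.7600)
p' = p + v·dt = (1.9760, -1.4220, 0.8680)
new velocity v' = (-1.2100, -1.1044, -1.6152)
precession coupling ω×(Iω) = (-0.0468, 0.0312, 0.0338)
angular accel α = (0.7680, -0.7600, -3.0633)
new body rate ω' = (-1.2846, -1.3152, -0.6613)
q⊗(0,ω) = (0.9192391, 0.4949749, 0.9192391, 1.3435033)
q + ½dt·q⊗(0,ω), renormalized = (-0.6978, 0.0049, 0.7162, 0.0134)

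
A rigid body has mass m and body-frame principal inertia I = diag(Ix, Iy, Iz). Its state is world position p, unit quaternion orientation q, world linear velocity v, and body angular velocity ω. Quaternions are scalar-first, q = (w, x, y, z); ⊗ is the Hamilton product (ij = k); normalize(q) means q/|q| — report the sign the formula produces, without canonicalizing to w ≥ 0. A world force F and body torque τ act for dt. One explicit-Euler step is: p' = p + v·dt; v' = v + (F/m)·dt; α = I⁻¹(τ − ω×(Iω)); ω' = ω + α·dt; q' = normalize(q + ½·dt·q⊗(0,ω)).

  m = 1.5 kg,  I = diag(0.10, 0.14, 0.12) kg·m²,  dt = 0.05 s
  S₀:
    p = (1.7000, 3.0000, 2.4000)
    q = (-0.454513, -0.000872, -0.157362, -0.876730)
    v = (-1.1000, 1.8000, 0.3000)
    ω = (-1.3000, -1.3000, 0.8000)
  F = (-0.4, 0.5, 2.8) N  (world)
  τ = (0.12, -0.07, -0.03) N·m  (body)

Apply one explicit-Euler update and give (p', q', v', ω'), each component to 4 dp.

p' = (1.6450, 3.0900, 2.4150)
q' = (-0.4416, -0.0177, -0.1139, -0.8898)
v' = (-1.1133, 1.8167, 0.3933)
ω' = (-1.2504, -1.3324, 0.7593)

α = I⁻¹(τ − ω×Iω) = (0.9920, -0.6486, -0.8133)
new body rate ω' = (-1.2504, -1.3324, 0.7593)
q⊗(0,ω) = (0.4956798, -0.6747717, 1.7313135, -0.5670474)
q' = normalize(q + ½dt·q⊗(0,ω)) = (-0.4416, -0.0177, -0.1139, -0.8898)
a = (-0.2667, 0.3333, 1.8667)
p' = p + v·dt = (1.6450, 3.0900, 2.4150)
new velocity v' = (-1.1133, 1.8167, 0.3933)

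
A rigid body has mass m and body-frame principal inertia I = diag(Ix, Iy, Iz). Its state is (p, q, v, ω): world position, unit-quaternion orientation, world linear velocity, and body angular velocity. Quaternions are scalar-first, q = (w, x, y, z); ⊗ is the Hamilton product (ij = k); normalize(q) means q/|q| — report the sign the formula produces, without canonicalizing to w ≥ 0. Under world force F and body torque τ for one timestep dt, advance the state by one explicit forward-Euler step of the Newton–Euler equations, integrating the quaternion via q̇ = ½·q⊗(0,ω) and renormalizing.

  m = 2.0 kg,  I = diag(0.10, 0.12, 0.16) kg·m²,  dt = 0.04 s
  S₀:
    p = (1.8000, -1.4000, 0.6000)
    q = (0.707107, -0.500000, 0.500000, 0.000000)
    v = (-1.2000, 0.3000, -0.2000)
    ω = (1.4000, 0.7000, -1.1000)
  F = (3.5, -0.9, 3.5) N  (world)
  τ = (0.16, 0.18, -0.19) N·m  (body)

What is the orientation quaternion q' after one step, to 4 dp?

q⊗(0,ω) = (0.3500000, 0.4399498, -0.0550251, -1.8278177)
q' = normalize(q + ½dt·q⊗(0,ω)) = (0.7136, -0.4908, 0.4985, -0.0365)

q' = (0.7136, -0.4908, 0.4985, -0.0365)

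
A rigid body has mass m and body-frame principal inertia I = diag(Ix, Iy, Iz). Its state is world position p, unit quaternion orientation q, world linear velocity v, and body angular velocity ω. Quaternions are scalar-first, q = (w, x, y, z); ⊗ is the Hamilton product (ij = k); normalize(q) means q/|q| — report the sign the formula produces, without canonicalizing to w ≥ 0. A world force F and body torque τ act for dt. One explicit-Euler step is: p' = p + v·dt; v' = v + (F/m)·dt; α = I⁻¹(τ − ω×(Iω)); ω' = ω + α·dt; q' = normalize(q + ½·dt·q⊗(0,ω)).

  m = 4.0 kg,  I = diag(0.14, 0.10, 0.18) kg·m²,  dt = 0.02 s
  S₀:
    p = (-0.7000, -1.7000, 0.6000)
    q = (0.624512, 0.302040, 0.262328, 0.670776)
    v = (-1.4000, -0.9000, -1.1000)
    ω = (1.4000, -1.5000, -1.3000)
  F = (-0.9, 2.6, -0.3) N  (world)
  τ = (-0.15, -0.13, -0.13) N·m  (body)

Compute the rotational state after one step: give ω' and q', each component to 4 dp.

precession coupling ω×(Iω) = (0.1560, 0.0728, 0.0840)
angular accel α = (-2.1857, -2.0280, -1.1889)
ω + α·dt = (1.3563, -1.5406, -1.3238)
q⊗(0,ω) = (0.8426448, 1.5394544, 0.3949704, -1.6321848)
updated quaternion q' = (0.6328, 0.3173, 0.2662, 0.6543)

ω' = (1.3563, -1.5406, -1.3238)
q' = (0.6328, 0.3173, 0.2662, 0.6543)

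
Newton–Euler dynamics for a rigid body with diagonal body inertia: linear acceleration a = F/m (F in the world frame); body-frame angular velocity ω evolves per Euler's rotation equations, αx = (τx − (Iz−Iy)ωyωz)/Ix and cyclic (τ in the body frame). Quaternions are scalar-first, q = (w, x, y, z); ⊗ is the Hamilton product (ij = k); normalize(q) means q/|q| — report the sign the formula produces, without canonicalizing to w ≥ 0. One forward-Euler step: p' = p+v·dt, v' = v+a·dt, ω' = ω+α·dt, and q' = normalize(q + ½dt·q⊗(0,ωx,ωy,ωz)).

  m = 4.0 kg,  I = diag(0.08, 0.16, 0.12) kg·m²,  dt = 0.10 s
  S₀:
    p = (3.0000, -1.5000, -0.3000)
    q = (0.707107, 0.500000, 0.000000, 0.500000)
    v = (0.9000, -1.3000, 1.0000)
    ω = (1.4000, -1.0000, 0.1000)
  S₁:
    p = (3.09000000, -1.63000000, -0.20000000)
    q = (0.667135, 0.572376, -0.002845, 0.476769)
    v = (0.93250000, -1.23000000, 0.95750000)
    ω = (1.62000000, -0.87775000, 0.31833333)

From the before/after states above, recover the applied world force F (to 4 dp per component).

Δv = v₁−v₀ = (0.03250000, 0.07000000, -0.04250000)
applied force F = (1.3000, 2.8000, -1.7000)

F = (1.3000, 2.8000, -1.7000)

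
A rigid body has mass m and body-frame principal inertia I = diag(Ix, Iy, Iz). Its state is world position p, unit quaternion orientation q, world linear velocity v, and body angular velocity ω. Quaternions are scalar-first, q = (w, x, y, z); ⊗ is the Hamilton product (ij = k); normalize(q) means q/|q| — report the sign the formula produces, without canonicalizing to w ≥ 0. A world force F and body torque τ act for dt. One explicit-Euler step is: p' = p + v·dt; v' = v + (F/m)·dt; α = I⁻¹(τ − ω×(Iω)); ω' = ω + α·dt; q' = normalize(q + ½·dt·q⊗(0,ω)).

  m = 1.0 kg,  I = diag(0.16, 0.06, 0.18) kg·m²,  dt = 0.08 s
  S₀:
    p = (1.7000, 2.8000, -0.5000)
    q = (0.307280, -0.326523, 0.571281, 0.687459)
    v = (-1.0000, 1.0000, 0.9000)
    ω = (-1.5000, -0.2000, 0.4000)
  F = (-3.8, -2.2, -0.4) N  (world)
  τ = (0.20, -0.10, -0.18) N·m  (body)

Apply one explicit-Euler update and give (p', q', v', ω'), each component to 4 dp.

p' = (1.6200, 2.8800, -0.4280)
q' = (0.2807, -0.3297, 0.5318, 0.7278)
v' = (-1.3040, 0.8240, 0.8680)
ω' = (-1.3952, -0.3493, 0.3333)

α = I⁻¹(τ − ω×Iω) = (1.3100, -1.8667, -0.8333)
ω' = ω + α·dt = (-1.3952, -0.3493, 0.3333)
Hamilton product q⊗(0,ω) = (-0.6505119, -0.0949158, -0.9620353, 1.0451381)
q + ½dt·q⊗(0,ω), renormalized = (0.2807, -0.3297, 0.5318, 0.7278)
new position p' = (1.6200, 2.8800, -0.4280)
v' = v + a·dt = (-1.3040, 0.8240, 0.8680)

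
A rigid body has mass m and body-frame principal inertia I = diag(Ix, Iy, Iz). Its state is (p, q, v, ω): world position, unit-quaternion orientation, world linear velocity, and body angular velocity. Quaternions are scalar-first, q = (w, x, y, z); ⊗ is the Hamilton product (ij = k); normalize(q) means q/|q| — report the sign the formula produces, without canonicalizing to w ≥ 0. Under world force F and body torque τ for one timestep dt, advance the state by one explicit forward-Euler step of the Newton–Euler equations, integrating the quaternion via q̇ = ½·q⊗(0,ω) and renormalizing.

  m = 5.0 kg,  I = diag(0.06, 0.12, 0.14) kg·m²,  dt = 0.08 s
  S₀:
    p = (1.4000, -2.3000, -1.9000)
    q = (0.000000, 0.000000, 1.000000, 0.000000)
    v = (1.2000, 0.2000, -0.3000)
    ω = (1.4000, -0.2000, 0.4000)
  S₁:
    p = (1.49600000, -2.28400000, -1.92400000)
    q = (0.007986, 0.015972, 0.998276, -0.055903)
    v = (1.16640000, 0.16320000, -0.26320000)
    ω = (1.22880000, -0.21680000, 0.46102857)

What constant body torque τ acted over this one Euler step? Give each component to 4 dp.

rate change Δω = (-0.17120000, -0.01680000, 0.06102857)
gyro term ω₀×Iω₀ = (-0.0016, -0.0448, -0.0168)
applied torque τ = (-0.1300, -0.0700, 0.0900)

τ = (-0.1300, -0.0700, 0.0900)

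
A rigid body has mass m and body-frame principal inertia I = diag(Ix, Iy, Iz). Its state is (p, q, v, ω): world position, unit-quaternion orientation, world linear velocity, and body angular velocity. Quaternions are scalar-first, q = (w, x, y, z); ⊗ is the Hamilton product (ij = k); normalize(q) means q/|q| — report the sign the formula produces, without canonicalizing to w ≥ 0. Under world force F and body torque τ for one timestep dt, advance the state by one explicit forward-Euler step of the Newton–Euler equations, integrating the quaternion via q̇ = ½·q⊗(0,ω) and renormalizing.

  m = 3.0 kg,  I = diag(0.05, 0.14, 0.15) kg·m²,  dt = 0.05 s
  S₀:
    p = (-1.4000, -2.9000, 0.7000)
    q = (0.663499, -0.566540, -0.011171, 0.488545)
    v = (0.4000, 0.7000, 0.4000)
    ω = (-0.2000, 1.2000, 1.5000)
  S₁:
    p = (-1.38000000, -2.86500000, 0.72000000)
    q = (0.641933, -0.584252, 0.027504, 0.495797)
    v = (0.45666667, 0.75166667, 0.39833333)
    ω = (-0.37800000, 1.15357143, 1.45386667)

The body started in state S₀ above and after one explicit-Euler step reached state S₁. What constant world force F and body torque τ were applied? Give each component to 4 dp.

F = (3.4000, 3.1000, -0.1000)
τ = (-0.1600, -0.1000, -0.1600)

v₁ − v₀ = (0.05666667, 0.05166667, -0.00166667)
applied force F = (3.4000, 3.1000, -0.1000)
Δω = ω₁−ω₀ = (-0.17800000, -0.04642857, -0.04613333)
precession coupling = (0.0180, 0.0300, -0.0216)
τ = I·(Δω/dt) + ω₀×(Iω₀) = (-0.1600, -0.1000, -0.1600)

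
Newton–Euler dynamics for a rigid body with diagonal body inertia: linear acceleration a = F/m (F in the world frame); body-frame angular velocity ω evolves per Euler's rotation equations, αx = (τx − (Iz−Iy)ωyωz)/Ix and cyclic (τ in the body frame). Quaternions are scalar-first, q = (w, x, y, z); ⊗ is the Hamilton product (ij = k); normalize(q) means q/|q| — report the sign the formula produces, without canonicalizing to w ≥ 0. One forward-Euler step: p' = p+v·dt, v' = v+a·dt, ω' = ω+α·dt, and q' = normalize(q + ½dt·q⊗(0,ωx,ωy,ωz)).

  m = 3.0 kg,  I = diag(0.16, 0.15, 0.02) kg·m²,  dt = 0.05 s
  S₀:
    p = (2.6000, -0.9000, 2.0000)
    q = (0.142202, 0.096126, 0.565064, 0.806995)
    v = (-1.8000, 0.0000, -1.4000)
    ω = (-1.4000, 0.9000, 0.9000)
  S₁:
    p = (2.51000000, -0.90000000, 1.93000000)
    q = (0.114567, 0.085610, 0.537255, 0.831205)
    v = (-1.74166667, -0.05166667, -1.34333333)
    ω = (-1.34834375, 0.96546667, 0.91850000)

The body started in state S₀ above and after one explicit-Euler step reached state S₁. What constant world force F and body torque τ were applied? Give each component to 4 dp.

Δv = v₁−v₀ = (0.05833333, -0.05166667, 0.05666667)
applied force F = (3.5000, -3.1000, 3.4000)
rate change Δω = (0.05165625, 0.06546667, 0.01850000)
gyro term ω₀×Iω₀ = (-0.1053, -0.1764, 0.0126)
τ = I·(Δω/dt) + ω₀×(Iω₀) = (0.0600, 0.0200, 0.0200)

F = (3.5000, -3.1000, 3.4000)
τ = (0.0600, 0.0200, 0.0200)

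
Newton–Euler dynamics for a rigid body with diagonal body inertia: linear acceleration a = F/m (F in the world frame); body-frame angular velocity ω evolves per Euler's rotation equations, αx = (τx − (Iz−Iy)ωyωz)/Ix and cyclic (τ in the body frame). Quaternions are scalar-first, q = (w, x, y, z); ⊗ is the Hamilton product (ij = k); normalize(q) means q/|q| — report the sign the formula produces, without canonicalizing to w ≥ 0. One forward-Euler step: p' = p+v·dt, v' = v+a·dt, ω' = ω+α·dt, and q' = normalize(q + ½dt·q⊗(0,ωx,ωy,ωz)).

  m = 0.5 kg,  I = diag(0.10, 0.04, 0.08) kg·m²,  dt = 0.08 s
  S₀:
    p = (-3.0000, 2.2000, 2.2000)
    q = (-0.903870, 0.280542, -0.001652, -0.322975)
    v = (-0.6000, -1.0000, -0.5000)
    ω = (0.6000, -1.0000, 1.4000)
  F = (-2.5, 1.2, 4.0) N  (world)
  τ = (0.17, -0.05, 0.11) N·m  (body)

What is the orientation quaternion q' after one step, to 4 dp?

Hamilton product q⊗(0,ω) = (0.2821878, -0.8676098, 0.3173262, -1.5449688)
updated quaternion q' = (-0.8902, 0.2452, 0.0110, -0.3838)

q' = (-0.8902, 0.2452, 0.0110, -0.3838)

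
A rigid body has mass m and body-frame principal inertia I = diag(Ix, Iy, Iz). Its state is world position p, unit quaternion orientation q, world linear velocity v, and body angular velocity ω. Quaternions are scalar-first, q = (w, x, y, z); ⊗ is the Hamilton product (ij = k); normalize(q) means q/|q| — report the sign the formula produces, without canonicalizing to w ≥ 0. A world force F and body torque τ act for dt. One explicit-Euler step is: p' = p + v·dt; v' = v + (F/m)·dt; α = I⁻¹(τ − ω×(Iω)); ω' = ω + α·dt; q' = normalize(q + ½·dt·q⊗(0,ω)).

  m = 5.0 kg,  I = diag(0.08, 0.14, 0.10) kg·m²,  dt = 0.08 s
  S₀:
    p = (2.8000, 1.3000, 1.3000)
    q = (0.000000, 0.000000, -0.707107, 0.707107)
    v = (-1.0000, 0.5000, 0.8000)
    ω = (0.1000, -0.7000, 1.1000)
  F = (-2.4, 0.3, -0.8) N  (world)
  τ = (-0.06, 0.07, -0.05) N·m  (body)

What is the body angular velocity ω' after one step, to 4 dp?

precession coupling ω×(Iω) = (0.0308, -0.0022, -0.0042)
(τ − ω×Iω)/I = (-1.1350, 0.5157, -0.4580)
ω' = ω + α·dt = (0.0092, -0.6587, 1.0634)

ω' = (0.0092, -0.6587, 1.0634)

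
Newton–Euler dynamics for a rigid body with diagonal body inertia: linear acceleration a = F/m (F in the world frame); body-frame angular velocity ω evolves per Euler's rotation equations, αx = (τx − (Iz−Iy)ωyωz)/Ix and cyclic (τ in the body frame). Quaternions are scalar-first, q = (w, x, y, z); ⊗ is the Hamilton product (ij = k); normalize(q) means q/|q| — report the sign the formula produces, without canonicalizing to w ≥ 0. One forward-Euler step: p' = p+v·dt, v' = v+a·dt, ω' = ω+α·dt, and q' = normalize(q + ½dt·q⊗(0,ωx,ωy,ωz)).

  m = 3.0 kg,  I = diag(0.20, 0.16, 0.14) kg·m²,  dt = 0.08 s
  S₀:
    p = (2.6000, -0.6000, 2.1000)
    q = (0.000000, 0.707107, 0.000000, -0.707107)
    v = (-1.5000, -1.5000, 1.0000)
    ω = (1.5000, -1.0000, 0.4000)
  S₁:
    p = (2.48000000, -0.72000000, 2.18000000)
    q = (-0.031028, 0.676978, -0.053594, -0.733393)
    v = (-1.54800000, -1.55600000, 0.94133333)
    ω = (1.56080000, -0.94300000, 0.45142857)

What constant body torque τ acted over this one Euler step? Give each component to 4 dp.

τ = (0.1600, 0.1500, 0.1500)

Δω = ω₁−ω₀ = (0.06080000, 0.05700000, 0.05142857)
ω₀×(Iω₀) = (0.0080, 0.0360, 0.0600)
I·α + gyro = (0.1600, 0.1500, 0.1500)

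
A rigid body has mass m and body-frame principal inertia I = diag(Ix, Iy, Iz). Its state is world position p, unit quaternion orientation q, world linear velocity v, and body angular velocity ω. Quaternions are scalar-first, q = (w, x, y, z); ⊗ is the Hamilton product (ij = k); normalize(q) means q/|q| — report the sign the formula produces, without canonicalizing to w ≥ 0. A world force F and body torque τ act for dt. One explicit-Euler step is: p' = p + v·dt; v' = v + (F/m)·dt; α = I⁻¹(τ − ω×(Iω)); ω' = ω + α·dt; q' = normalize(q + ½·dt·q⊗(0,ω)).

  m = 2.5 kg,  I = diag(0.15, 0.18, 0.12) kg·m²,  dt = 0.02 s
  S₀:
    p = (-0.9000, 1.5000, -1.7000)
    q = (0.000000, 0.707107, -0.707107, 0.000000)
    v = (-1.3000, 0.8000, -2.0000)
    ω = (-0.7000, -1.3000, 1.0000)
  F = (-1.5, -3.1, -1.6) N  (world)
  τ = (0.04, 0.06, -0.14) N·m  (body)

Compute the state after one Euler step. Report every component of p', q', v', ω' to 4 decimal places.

p' = (-0.9260, 1.5160, -1.7400)
q' = (-0.0042, 0.6999, -0.7141, -0.0141)
v' = (-1.3120, 0.7752, -2.0128)
ω' = (-0.7051, -1.2910, 0.9721)

angular accel α = (-0.2533, 0.4500, -1.3942)
ω + α·dt = (-0.7051, -1.2910, 0.9721)
q⊗(0,ω) = (-0.4242642, -0.7071070, -0.7071070, -1.4142140)
q' = normalize(q + ½dt·q⊗(0,ω)) = (-0.0042, 0.6999, -0.7141, -0.0141)
a = F/m = (-0.6000, -1.2400, -0.6400)
p' = p + v·dt = (-0.9260, 1.5160, -1.7400)
new velocity v' = (-1.3120, 0.7752, -2.0128)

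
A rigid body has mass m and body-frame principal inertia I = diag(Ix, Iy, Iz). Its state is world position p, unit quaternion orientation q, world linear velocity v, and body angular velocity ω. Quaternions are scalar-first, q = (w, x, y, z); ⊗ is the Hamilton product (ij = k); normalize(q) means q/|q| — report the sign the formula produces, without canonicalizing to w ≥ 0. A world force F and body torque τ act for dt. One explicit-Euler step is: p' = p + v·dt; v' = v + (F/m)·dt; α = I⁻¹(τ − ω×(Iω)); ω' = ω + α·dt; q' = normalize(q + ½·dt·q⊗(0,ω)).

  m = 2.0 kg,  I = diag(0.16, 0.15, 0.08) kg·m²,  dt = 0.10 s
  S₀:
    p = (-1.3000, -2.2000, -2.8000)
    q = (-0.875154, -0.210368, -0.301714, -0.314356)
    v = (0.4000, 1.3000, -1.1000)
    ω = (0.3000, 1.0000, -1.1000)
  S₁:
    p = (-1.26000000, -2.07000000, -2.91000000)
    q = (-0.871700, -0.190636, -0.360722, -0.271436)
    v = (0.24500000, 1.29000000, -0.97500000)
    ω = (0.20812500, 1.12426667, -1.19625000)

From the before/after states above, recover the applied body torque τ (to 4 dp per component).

τ = (-0.0700, 0.1600, -0.0800)

ω₁ − ω₀ = (-0.09187500, 0.12426667, -0.09625000)
gyro term ω₀×Iω₀ = (0.0770, -0.0264, -0.0030)
τ = I·(Δω/dt) + ω₀×(Iω₀) = (-0.0700, 0.1600, -0.0800)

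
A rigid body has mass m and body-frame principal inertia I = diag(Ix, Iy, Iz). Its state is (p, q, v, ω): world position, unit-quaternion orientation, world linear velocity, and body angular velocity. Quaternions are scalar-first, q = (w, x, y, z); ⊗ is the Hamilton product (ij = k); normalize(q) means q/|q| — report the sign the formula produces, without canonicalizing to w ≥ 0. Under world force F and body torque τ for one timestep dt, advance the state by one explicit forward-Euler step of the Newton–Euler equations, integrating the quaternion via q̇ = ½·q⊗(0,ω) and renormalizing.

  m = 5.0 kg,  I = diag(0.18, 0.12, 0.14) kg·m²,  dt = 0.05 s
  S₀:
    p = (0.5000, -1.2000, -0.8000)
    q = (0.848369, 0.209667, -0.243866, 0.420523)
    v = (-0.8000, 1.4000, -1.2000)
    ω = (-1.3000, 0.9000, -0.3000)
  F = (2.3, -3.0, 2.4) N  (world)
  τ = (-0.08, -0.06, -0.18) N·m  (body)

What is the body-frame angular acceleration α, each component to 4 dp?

α = (-0.4144, -0.6300, -1.7871)

precession coupling ω×(Iω) = (-0.0054, 0.0156, 0.0702)
(τ − ω×Iω)/I = (-0.4144, -0.6300, -1.7871)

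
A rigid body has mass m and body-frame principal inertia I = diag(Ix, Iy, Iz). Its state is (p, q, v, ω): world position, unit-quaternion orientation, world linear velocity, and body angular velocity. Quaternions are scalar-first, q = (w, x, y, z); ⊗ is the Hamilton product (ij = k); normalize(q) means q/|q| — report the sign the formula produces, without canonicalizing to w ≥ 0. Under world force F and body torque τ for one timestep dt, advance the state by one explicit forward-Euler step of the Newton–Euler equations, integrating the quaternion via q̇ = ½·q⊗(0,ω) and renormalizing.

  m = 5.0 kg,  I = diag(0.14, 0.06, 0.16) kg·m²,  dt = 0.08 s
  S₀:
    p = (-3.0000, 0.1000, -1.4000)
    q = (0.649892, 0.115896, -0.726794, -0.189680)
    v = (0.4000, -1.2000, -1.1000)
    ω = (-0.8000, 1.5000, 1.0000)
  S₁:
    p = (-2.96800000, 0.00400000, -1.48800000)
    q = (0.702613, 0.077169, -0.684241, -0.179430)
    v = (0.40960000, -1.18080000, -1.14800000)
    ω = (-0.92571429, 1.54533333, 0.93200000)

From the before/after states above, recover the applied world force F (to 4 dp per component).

velocity change Δv = (0.00960000, 0.01920000, -0.04800000)
m·(v₁−v₀)/dt = (0.6000, 1.2000, -3.0000)

F = (0.6000, 1.2000, -3.0000)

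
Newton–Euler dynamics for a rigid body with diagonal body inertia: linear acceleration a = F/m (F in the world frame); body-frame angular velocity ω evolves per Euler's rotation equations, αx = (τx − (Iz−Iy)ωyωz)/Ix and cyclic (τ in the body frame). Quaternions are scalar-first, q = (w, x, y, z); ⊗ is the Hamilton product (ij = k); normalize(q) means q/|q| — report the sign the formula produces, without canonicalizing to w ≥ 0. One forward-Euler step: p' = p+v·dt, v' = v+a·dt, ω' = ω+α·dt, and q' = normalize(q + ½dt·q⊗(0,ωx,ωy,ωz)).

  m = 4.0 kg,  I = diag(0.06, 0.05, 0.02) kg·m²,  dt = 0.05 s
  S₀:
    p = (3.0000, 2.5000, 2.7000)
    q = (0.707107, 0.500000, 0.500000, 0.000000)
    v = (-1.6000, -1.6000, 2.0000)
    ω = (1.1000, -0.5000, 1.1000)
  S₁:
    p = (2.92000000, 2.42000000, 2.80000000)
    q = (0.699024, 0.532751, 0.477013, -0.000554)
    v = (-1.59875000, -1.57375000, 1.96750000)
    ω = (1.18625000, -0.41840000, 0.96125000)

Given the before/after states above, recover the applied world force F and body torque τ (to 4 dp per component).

F = (0.1000, 2.1000, -2.6000)
τ = (0.1200, 0.1300, -0.0500)

velocity change Δv = (0.00125000, 0.02625000, -0.03250000)
m·(v₁−v₀)/dt = (0.1000, 2.1000, -2.6000)
Δω = ω₁−ω₀ = (0.08625000, 0.08160000, -0.13875000)
precession coupling = (0.0165, 0.0484, 0.0055)
applied torque τ = (0.1200, 0.1300, -0.0500)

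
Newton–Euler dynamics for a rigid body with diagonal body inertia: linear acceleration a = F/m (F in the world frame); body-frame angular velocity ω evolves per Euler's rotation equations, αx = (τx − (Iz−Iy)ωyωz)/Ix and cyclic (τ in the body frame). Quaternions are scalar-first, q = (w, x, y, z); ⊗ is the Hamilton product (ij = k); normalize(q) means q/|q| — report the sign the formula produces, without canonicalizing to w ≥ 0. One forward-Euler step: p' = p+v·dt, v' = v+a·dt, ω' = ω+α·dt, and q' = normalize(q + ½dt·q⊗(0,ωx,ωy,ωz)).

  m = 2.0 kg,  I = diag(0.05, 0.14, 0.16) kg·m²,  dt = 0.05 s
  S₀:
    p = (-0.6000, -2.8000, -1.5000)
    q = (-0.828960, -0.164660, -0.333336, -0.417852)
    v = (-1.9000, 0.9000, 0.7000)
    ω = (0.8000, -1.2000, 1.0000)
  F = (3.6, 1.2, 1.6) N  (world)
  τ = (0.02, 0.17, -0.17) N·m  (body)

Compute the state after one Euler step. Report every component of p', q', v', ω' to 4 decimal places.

(τ − ω×Iω)/I = (0.8800, 1.8429, -0.5225)
ω' = ω + α·dt = (0.8440, -1.1079, 0.9739)
q⊗(0,ω) = (0.1495768, -1.4979264, 0.8251304, -0.3646992)
updated quaternion q' = (-0.8244, -0.2019, -0.3124, -0.4266)
a = F/m = (1.8000, 0.6000, 0.8000)
p + v·dt = (-0.6950, -2.7550, -1.4650)
v' = v + a·dt = (-1.8100, 0.9300, 0.7400)

p' = (-0.6950, -2.7550, -1.4650)
q' = (-0.8244, -0.2019, -0.3124, -0.4266)
v' = (-1.8100, 0.9300, 0.7400)
ω' = (0.8440, -1.1079, 0.9739)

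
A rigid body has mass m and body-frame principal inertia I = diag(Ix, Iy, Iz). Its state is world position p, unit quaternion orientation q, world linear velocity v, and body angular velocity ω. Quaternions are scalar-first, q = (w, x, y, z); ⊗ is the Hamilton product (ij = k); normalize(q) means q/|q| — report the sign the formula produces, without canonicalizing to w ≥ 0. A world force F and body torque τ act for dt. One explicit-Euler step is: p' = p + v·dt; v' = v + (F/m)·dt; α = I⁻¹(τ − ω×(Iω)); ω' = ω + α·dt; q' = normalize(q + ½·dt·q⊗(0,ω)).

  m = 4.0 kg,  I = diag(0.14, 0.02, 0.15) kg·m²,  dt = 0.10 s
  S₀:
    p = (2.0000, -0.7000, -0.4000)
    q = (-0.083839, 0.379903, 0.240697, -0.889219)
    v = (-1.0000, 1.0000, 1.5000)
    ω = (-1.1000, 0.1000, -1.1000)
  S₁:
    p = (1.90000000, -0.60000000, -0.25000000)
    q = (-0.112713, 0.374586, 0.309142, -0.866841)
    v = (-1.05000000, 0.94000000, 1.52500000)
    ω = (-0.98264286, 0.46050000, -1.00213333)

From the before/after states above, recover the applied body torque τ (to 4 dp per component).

rate change Δω = (0.11735714, 0.36050000, 0.09786667)
applied torque τ = (0.1500, 0.0600, 0.1600)

τ = (0.1500, 0.0600, 0.1600)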